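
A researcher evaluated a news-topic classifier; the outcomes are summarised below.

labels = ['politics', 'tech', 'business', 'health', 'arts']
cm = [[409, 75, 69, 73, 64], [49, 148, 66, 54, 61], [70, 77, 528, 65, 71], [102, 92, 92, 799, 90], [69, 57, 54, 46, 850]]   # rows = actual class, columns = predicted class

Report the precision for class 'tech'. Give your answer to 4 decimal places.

Take TP from the diagonal, FP from the rest of the 'tech' prediction marginal, FN from the rest of the 'tech' actual marginal.
precision = TP/(TP+FP).
tech: TP=148, FP=75+77+92+57=301 → 148/449 = 0.32962

0.3296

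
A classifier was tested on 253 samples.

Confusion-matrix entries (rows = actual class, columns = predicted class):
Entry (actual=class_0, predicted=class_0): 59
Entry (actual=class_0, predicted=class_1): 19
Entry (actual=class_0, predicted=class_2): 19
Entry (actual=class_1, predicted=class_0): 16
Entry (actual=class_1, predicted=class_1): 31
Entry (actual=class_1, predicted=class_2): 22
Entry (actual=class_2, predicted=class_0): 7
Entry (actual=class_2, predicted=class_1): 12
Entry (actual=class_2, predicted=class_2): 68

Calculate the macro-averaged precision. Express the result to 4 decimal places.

Per-class precision (TP/(TP+FP)):
  class_0: TP=59, FP=16+7=23 → 59/82 = 0.71951
  class_1: TP=31, FP=19+12=31 → 31/62 = 0.50000
  class_2: TP=68, FP=19+22=41 → 68/109 = 0.62385
Macro-precision = mean = (0.71951 + 0.50000 + 0.62385) / 3 = 0.6145

0.6145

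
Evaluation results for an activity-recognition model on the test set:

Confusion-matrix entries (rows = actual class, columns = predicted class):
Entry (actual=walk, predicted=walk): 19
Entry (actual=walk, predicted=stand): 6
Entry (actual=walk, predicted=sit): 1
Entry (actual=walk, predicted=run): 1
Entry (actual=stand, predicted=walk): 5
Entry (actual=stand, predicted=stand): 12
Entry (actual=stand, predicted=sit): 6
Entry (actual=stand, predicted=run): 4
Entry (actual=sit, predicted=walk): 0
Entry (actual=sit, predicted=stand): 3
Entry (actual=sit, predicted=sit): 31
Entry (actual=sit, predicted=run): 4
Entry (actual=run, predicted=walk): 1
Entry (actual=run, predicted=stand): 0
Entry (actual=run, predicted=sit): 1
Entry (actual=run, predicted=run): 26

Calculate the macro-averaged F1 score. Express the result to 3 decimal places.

0.715

Per-class F1 score (2·TP/(2·TP+FP+FN)):
  walk: TP=19, FP=5+0+1=6, FN=6+1+1=8 → 38/52 = 0.7308
  stand: TP=12, FP=6+3+0=9, FN=5+6+4=15 → 24/48 = 0.5000
  sit: TP=31, FP=1+6+1=8, FN=0+3+4=7 → 62/77 = 0.8052
  run: TP=26, FP=1+4+4=9, FN=1+0+1=2 → 52/63 = 0.8254
Macro-F1 score = mean = (0.7308 + 0.5000 + 0.8052 + 0.8254) / 4 = 0.715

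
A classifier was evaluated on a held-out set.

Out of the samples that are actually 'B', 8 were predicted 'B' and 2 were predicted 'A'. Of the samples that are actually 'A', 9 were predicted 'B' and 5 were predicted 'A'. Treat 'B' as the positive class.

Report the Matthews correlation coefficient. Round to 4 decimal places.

0.1704

MCC = (TP·TN − FP·FN) / √((TP+FP)(TP+FN)(TN+FP)(TN+FN))
Numerator = 8·5 − 9·2 = 22
Denominator = √(17·10·14·7) = √16660 = 129.0736
MCC = 22 / 129.0736 = 0.1704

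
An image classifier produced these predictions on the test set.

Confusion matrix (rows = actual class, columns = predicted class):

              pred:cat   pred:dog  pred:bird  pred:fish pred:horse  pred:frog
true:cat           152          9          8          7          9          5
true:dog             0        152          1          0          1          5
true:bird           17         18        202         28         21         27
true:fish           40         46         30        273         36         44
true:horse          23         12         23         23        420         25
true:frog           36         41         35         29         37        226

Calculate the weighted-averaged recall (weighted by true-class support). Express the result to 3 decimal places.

Per-class recall (TP/(TP+FN)):
  cat: TP=152, FN=9+8+7+9+5=38 → 152/190 = 0.8000
  dog: TP=152, FN=0+1+0+1+5=7 → 152/159 = 0.9560
  bird: TP=202, FN=17+18+28+21+27=111 → 202/313 = 0.6454
  fish: TP=273, FN=40+46+30+36+44=196 → 273/469 = 0.5821
  horse: TP=420, FN=23+12+23+23+25=106 → 420/526 = 0.7985
  frog: TP=226, FN=36+41+35+29+37=178 → 226/404 = 0.5594
Weighted-recall = Σ (supportᵢ/N)·recallᵢ with N=2061: (190/2061)·0.8000 + (159/2061)·0.9560 + (313/2061)·0.6454 + (469/2061)·0.5821 + (526/2061)·0.7985 + (404/2061)·0.5594 = 0.691

0.691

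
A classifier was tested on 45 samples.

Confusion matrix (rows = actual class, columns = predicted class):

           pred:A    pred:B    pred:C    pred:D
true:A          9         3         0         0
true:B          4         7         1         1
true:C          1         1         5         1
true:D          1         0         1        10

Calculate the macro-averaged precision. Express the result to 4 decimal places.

Per-class precision (TP/(TP+FP)):
  A: TP=9, FP=4+1+1=6 → 9/15 = 0.60000
  B: TP=7, FP=3+1+0=4 → 7/11 = 0.63636
  C: TP=5, FP=0+1+1=2 → 5/7 = 0.71429
  D: TP=10, FP=0+1+1=2 → 10/12 = 0.83333
Macro-precision = mean = (0.60000 + 0.63636 + 0.71429 + 0.83333) / 4 = 0.6960

0.6960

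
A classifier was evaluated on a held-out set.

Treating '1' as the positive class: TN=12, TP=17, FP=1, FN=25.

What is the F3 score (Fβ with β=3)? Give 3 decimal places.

0.429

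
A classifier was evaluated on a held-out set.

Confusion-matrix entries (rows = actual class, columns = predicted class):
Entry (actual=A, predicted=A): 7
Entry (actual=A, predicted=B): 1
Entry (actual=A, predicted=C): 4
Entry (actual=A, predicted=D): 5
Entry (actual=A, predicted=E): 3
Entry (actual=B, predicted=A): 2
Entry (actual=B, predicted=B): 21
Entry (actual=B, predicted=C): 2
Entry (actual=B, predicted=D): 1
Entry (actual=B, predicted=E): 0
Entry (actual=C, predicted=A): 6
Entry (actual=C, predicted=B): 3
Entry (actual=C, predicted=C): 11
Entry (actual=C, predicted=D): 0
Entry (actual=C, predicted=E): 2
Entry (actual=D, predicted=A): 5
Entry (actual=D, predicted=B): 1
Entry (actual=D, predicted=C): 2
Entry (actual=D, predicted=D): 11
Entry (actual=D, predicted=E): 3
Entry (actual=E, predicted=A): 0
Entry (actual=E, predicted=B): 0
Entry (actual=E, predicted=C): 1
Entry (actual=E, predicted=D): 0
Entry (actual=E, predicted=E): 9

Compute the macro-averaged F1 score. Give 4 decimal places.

0.5825

Per-class F1 score (2·TP/(2·TP+FP+FN)):
  A: TP=7, FP=2+6+5+0=13, FN=1+4+5+3=13 → 14/40 = 0.35000
  B: TP=21, FP=1+3+1+0=5, FN=2+2+1+0=5 → 42/52 = 0.80769
  C: TP=11, FP=4+2+2+1=9, FN=6+3+0+2=11 → 22/42 = 0.52381
  D: TP=11, FP=5+1+0+0=6, FN=5+1+2+3=11 → 22/39 = 0.56410
  E: TP=9, FP=3+0+2+3=8, FN=0+0+1+0=1 → 18/27 = 0.66667
Macro-F1 score = mean = (0.35000 + 0.80769 + 0.52381 + 0.56410 + 0.66667) / 5 = 0.5825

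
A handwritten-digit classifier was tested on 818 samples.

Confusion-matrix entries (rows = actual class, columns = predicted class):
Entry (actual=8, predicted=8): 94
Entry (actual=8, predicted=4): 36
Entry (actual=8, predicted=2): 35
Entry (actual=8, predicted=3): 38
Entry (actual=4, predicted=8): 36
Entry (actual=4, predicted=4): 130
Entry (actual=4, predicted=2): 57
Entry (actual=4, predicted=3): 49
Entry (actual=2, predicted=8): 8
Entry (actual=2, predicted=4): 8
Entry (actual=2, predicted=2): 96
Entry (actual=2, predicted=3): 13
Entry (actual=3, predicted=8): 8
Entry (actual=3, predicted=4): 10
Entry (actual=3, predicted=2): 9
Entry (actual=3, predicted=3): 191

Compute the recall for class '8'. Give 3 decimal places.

One-vs-rest for '8': TP = diagonal; FP = other classes predicted '8'; FN = '8' predicted as other.
recall = TP/(TP+FN).
8: TP=94, FN=36+35+38=109 → 94/203 = 0.4631

0.463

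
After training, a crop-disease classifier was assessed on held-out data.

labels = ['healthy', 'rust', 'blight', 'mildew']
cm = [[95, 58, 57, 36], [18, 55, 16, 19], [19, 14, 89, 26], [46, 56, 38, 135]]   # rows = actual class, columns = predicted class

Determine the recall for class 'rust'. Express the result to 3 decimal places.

0.509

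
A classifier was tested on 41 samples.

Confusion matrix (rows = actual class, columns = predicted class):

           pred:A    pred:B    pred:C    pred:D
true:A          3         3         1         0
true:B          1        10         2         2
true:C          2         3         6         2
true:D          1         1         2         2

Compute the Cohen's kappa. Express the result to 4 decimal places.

0.3155

Observed agreement pₒ = trace/N = 21/41 = 0.51220
Expected agreement pₑ = Σ (rowᵢ·colᵢ)/N² = (7·7 + 15·17 + 13·11 + 6·6)/41² = 0.28733
κ = (pₒ − pₑ)/(1 − pₑ) = (0.51220 − 0.28733)/(1 − 0.28733) = 0.3155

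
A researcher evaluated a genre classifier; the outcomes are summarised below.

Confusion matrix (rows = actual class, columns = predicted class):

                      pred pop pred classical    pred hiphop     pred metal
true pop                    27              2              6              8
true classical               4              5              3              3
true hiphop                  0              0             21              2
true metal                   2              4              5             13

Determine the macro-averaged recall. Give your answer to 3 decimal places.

0.604

Per-class recall (TP/(TP+FN)):
  pop: TP=27, FN=2+6+8=16 → 27/43 = 0.6279
  classical: TP=5, FN=4+3+3=10 → 5/15 = 0.3333
  hiphop: TP=21, FN=0+0+2=2 → 21/23 = 0.9130
  metal: TP=13, FN=2+4+5=11 → 13/24 = 0.5417
Macro-recall = mean = (0.6279 + 0.3333 + 0.9130 + 0.5417) / 4 = 0.604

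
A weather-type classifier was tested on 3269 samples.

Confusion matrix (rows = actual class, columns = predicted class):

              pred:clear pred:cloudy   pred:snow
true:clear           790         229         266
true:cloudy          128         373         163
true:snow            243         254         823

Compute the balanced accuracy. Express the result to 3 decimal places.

0.600

Balanced accuracy = mean of per-class recall.
  clear: recall = 790/1285 = 0.6148
  cloudy: recall = 373/664 = 0.5617
  snow: recall = 823/1320 = 0.6235
Mean = (0.6148 + 0.5617 + 0.6235) / 3 = 0.600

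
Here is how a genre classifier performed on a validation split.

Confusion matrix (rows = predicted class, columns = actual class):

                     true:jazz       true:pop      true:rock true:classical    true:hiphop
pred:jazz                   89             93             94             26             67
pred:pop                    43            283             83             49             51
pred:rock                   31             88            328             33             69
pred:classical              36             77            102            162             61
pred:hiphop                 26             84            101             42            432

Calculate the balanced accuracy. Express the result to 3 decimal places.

Balanced accuracy = mean of per-class recall.
  jazz: recall = 89/225 = 0.3956
  pop: recall = 283/625 = 0.4528
  rock: recall = 328/708 = 0.4633
  classical: recall = 162/312 = 0.5192
  hiphop: recall = 432/680 = 0.6353
Mean = (0.3956 + 0.4528 + 0.4633 + 0.5192 + 0.6353) / 5 = 0.493

0.493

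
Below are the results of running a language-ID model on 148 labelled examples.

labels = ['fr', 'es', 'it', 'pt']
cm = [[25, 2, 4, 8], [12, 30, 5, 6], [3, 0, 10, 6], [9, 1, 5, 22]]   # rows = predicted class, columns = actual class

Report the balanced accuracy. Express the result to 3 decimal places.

Balanced accuracy = mean of per-class recall.
  fr: recall = 25/49 = 0.5102
  es: recall = 30/33 = 0.9091
  it: recall = 10/24 = 0.4167
  pt: recall = 22/42 = 0.5238
Mean = (0.5102 + 0.9091 + 0.4167 + 0.5238) / 4 = 0.590

0.590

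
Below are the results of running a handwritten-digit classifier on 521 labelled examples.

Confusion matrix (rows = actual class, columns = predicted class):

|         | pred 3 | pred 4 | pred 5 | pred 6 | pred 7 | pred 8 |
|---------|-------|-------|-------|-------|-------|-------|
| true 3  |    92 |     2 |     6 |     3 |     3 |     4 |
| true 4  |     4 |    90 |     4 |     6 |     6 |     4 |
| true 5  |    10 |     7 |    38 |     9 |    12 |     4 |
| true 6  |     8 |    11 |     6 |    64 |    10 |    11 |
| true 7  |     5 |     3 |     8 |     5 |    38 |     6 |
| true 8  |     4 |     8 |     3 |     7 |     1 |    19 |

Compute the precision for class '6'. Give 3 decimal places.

0.681

Treat '6' as positive and all other classes as negative.
precision = TP/(TP+FP).
6: TP=64, FP=3+6+9+5+7=30 → 64/94 = 0.6809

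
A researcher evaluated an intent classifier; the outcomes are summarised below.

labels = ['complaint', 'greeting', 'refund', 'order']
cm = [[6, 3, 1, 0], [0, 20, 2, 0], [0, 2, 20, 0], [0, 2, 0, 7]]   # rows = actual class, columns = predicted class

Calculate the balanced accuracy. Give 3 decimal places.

0.799

Balanced accuracy = mean of per-class recall.
  complaint: recall = 6/10 = 0.6000
  greeting: recall = 20/22 = 0.9091
  refund: recall = 20/22 = 0.9091
  order: recall = 7/9 = 0.7778
Mean = (0.6000 + 0.9091 + 0.9091 + 0.7778) / 4 = 0.799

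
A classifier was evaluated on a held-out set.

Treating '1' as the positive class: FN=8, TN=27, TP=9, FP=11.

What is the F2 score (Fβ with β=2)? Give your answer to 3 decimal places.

Fβ = (1+β²)·TP / ((1+β²)·TP + β²·FN + FP), with β²=4
= 5·9 / (5·9 + 4·8 + 11) = 0.511

0.511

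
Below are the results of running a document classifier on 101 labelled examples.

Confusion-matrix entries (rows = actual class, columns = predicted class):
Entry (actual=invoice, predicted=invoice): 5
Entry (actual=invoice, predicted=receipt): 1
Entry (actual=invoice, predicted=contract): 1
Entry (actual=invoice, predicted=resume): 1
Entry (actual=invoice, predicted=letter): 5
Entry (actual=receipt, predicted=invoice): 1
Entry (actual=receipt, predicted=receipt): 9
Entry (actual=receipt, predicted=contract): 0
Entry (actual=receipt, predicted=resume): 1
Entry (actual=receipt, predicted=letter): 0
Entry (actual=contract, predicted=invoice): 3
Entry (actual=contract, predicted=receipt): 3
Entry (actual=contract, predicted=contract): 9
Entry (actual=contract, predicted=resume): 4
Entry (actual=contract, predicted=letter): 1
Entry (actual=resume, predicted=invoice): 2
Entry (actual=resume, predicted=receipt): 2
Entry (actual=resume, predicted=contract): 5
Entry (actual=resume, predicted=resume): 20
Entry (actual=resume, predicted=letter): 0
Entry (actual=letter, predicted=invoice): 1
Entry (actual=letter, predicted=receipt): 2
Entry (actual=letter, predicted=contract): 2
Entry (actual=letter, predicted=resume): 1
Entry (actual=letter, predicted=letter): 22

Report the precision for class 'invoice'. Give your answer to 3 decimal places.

Take TP from the diagonal, FP from the rest of the 'invoice' prediction marginal, FN from the rest of the 'invoice' actual marginal.
precision = TP/(TP+FP).
invoice: TP=5, FP=1+3+2+1=7 → 5/12 = 0.4167

0.417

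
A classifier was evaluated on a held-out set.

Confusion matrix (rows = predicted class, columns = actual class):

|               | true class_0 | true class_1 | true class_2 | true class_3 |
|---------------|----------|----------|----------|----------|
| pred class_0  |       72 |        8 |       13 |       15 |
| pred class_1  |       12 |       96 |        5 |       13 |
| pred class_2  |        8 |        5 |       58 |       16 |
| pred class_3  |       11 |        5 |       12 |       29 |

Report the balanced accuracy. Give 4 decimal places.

Balanced accuracy = mean of per-class recall.
  class_0: recall = 72/103 = 0.69903
  class_1: recall = 96/114 = 0.84211
  class_2: recall = 58/88 = 0.65909
  class_3: recall = 29/73 = 0.39726
Mean = (0.69903 + 0.84211 + 0.65909 + 0.39726) / 4 = 0.6494

0.6494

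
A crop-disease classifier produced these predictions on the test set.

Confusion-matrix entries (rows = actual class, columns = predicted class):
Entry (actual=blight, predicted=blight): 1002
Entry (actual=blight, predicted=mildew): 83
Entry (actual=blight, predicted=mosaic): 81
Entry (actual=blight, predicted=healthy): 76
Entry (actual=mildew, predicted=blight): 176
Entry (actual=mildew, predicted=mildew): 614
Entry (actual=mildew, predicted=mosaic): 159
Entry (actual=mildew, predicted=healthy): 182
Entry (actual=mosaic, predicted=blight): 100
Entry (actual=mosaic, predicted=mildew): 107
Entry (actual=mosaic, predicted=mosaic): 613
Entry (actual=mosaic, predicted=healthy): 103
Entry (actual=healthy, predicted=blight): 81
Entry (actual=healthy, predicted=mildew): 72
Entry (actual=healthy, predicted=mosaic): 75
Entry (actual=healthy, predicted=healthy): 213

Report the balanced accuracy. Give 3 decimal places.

Balanced accuracy = mean of per-class recall.
  blight: recall = 1002/1242 = 0.8068
  mildew: recall = 614/1131 = 0.5429
  mosaic: recall = 613/923 = 0.6641
  healthy: recall = 213/441 = 0.4830
Mean = (0.8068 + 0.5429 + 0.6641 + 0.4830) / 4 = 0.624

0.624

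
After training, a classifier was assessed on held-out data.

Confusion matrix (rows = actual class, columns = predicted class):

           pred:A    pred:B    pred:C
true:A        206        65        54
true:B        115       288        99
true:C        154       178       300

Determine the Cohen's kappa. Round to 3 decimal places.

Observed agreement pₒ = trace/N = 794/1459 = 0.5442
Expected agreement pₑ = Σ (rowᵢ·colᵢ)/N² = (325·475 + 502·531 + 632·453)/1459² = 0.3322
κ = (pₒ − pₑ)/(1 − pₑ) = (0.5442 − 0.3322)/(1 − 0.3322) = 0.317

0.317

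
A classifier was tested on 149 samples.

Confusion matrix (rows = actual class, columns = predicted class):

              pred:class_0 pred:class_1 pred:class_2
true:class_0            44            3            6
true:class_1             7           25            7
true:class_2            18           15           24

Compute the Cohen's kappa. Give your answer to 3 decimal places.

Observed agreement pₒ = trace/N = 93/149 = 0.6242
Expected agreement pₑ = Σ (rowᵢ·colᵢ)/N² = (53·69 + 39·43 + 57·37)/149² = 0.3353
κ = (pₒ − pₑ)/(1 − pₑ) = (0.6242 − 0.3353)/(1 − 0.3353) = 0.435

0.435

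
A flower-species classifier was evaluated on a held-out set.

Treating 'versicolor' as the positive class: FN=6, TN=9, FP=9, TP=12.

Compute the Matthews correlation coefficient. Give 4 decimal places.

0.1690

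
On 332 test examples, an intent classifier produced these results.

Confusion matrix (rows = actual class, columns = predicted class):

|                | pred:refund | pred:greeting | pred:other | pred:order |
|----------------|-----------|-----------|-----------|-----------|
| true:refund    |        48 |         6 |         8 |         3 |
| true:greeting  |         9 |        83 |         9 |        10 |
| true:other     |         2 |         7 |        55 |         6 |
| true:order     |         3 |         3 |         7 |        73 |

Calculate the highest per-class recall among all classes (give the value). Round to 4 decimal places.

Per-class recall (TP/(TP+FN)):
  refund: TP=48, FN=6+8+3=17 → 48/65 = 0.73846
  greeting: TP=83, FN=9+9+10=28 → 83/111 = 0.74775
  other: TP=55, FN=2+7+6=15 → 55/70 = 0.78571
  order: TP=73, FN=3+3+7=13 → 73/86 = 0.84884
Highest is class 'order' with recall = 0.8488.

0.8488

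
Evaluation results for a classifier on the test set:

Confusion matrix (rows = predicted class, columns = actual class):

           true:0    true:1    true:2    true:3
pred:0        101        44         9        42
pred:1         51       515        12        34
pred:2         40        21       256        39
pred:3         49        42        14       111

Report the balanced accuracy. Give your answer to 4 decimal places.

0.6545

Balanced accuracy = mean of per-class recall.
  0: recall = 101/241 = 0.41909
  1: recall = 515/622 = 0.82797
  2: recall = 256/291 = 0.87973
  3: recall = 111/226 = 0.49115
Mean = (0.41909 + 0.82797 + 0.87973 + 0.49115) / 4 = 0.6545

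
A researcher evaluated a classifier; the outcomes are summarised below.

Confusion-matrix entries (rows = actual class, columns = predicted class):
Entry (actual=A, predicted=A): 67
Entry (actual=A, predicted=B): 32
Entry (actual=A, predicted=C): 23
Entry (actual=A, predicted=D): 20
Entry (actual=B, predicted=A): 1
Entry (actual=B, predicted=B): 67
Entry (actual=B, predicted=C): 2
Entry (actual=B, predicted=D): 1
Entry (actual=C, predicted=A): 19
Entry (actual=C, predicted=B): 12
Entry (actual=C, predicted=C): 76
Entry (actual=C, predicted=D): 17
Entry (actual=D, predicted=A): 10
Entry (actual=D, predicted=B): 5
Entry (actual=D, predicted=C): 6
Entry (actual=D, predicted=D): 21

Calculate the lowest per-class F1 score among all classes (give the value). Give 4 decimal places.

Per-class F1 score (2·TP/(2·TP+FP+FN)):
  A: TP=67, FP=1+19+10=30, FN=32+23+20=75 → 134/239 = 0.56067
  B: TP=67, FP=32+12+5=49, FN=1+2+1=4 → 134/187 = 0.71658
  C: TP=76, FP=23+2+6=31, FN=19+12+17=48 → 152/231 = 0.65801
  D: TP=21, FP=20+1+17=38, FN=10+5+6=21 → 42/101 = 0.41584
Lowest is class 'D' with F1 score = 0.4158.

0.4158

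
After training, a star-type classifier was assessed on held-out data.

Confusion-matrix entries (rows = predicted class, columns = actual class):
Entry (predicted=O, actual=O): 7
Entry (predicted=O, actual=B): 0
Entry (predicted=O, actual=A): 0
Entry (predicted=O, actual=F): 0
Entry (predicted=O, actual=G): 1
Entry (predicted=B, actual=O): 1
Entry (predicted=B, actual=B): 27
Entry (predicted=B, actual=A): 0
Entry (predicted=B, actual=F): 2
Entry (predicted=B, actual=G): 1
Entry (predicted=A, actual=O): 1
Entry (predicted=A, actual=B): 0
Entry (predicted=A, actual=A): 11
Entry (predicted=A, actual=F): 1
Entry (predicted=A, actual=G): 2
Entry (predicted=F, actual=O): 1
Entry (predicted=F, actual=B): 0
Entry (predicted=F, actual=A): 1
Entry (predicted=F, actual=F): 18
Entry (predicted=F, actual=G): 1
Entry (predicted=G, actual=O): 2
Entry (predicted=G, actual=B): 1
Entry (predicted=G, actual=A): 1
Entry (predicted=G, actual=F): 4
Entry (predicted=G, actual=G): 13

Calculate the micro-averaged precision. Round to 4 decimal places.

0.7917

Micro-averaging pools counts across classes: ΣTP=76, ΣFP=20, ΣFN=20.
Micro-precision = TP/(TP+FP) on pooled counts = 0.7917 (equals overall accuracy in single-label multiclass).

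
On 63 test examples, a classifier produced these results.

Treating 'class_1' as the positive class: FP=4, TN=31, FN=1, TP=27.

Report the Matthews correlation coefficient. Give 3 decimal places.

0.845

MCC = (TP·TN − FP·FN) / √((TP+FP)(TP+FN)(TN+FP)(TN+FN))
Numerator = 27·31 − 4·1 = 833
Denominator = √(31·28·35·32) = √972160 = 985.9817
MCC = 833 / 985.9817 = 0.845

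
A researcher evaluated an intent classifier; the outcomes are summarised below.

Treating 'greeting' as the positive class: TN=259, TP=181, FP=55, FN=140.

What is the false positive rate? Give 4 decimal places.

FPR = FP/(FP+TN) = 55/(55+259) = 0.1752

0.1752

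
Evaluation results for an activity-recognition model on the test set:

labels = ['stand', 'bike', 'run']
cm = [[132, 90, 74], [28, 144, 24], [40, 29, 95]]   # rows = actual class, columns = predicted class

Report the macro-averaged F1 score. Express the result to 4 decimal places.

0.5640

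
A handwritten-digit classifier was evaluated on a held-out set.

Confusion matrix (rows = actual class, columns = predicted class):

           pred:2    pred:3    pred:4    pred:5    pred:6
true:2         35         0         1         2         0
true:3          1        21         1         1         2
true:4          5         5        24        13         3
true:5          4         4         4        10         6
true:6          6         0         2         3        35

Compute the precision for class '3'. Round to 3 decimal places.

Take TP from the diagonal, FP from the rest of the '3' prediction marginal, FN from the rest of the '3' actual marginal.
precision = TP/(TP+FP).
3: TP=21, FP=0+5+4+0=9 → 21/30 = 0.7000

0.700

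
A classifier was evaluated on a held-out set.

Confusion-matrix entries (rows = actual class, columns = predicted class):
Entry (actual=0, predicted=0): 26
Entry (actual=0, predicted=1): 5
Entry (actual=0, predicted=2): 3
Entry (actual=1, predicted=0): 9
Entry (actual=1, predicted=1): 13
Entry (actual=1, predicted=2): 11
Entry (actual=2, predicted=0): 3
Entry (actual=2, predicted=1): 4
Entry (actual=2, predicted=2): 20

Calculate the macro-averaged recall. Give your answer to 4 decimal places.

0.6331

Per-class recall (TP/(TP+FN)):
  0: TP=26, FN=5+3=8 → 26/34 = 0.76471
  1: TP=13, FN=9+11=20 → 13/33 = 0.39394
  2: TP=20, FN=3+4=7 → 20/27 = 0.74074
Macro-recall = mean = (0.76471 + 0.39394 + 0.74074) / 3 = 0.6331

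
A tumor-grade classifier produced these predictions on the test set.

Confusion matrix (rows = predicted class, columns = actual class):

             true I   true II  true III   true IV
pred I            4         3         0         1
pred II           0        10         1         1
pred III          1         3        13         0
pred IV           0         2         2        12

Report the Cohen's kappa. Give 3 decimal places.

0.639

Observed agreement pₒ = trace/N = 39/53 = 0.7358
Expected agreement pₑ = Σ (rowᵢ·colᵢ)/N² = (5·8 + 18·12 + 16·17 + 14·16)/53² = 0.2677
κ = (pₒ − pₑ)/(1 − pₑ) = (0.7358 − 0.2677)/(1 − 0.2677) = 0.639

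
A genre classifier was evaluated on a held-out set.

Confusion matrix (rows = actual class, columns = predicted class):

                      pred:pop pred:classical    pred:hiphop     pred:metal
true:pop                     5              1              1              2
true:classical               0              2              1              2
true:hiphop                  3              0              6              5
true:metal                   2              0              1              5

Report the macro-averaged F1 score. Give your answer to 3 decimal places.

0.501

Per-class F1 score (2·TP/(2·TP+FP+FN)):
  pop: TP=5, FP=0+3+2=5, FN=1+1+2=4 → 10/19 = 0.5263
  classical: TP=2, FP=1+0+0=1, FN=0+1+2=3 → 4/8 = 0.5000
  hiphop: TP=6, FP=1+1+1=3, FN=3+0+5=8 → 12/23 = 0.5217
  metal: TP=5, FP=2+2+5=9, FN=2+0+1=3 → 10/22 = 0.4545
Macro-F1 score = mean = (0.5263 + 0.5000 + 0.5217 + 0.4545) / 4 = 0.501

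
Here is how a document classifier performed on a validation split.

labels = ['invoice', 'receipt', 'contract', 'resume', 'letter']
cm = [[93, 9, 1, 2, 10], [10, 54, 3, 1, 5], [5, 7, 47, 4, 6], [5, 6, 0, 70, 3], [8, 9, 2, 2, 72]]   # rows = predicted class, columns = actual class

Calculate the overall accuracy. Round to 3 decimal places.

0.774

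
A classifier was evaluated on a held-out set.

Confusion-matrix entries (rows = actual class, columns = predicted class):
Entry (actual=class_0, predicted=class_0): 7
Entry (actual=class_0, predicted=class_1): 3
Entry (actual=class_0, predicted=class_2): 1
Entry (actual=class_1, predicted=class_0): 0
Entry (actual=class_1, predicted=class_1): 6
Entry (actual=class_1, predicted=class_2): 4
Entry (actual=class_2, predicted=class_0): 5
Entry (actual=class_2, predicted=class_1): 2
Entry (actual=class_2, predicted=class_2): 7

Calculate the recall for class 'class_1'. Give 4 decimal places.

0.6000

One-vs-rest for 'class_1': TP = diagonal; FP = other classes predicted 'class_1'; FN = 'class_1' predicted as other.
recall = TP/(TP+FN).
class_1: TP=6, FN=0+4=4 → 6/10 = 0.60000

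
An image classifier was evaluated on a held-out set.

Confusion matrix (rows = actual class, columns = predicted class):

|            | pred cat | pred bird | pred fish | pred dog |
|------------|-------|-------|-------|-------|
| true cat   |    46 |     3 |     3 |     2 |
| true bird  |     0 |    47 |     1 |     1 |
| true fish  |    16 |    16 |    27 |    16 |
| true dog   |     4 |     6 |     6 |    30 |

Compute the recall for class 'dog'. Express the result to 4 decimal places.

0.6522

recall = TP/(TP+FN).
dog: TP=30, FN=4+6+6=16 → 30/46 = 0.65217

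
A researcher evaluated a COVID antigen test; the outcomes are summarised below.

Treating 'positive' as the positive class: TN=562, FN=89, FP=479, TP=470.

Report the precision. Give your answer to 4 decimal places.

0.4953

Precision = TP/(TP+FP) = 470/(470+479) = 470/949 = 0.4953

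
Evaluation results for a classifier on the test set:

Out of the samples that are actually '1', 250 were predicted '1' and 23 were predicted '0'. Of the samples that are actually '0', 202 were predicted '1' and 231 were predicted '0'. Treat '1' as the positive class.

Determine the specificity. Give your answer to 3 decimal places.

0.533

Specificity = TN/(TN+FP) = 231/(231+202) = 0.533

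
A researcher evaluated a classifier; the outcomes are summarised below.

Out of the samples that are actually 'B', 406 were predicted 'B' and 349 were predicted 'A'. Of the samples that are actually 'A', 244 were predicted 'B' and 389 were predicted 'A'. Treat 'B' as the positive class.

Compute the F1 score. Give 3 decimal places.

Precision = TP/(TP+FP) = 406/650 = 0.6246
Recall = TP/(TP+FN) = 406/755 = 0.5377
F1 = 2·TP/(2·TP+FP+FN) = 812/1405 = 0.578

0.578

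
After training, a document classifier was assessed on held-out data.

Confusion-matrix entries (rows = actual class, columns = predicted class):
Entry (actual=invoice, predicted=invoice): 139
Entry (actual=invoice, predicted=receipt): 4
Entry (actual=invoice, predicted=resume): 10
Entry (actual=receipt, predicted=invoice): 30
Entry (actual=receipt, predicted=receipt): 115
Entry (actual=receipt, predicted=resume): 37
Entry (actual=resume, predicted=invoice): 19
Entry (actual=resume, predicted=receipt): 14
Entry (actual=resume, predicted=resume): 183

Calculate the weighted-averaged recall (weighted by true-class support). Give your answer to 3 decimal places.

0.793

Per-class recall (TP/(TP+FN)):
  invoice: TP=139, FN=4+10=14 → 139/153 = 0.9085
  receipt: TP=115, FN=30+37=67 → 115/182 = 0.6319
  resume: TP=183, FN=19+14=33 → 183/216 = 0.8472
Weighted-recall = Σ (supportᵢ/N)·recallᵢ with N=551: (153/551)·0.9085 + (182/551)·0.6319 + (216/551)·0.8472 = 0.793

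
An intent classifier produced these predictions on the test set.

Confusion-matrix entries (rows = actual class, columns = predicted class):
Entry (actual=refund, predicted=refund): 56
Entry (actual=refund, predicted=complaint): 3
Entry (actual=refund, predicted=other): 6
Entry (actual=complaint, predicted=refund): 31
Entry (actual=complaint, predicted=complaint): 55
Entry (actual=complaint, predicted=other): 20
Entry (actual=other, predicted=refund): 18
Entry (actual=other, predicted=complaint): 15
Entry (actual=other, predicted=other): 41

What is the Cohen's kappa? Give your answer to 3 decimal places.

Observed agreement pₒ = trace/N = 152/245 = 0.6204
Expected agreement pₑ = Σ (rowᵢ·colᵢ)/N² = (65·105 + 106·73 + 74·67)/245² = 0.3252
κ = (pₒ − pₑ)/(1 − pₑ) = (0.6204 − 0.3252)/(1 − 0.3252) = 0.437

0.437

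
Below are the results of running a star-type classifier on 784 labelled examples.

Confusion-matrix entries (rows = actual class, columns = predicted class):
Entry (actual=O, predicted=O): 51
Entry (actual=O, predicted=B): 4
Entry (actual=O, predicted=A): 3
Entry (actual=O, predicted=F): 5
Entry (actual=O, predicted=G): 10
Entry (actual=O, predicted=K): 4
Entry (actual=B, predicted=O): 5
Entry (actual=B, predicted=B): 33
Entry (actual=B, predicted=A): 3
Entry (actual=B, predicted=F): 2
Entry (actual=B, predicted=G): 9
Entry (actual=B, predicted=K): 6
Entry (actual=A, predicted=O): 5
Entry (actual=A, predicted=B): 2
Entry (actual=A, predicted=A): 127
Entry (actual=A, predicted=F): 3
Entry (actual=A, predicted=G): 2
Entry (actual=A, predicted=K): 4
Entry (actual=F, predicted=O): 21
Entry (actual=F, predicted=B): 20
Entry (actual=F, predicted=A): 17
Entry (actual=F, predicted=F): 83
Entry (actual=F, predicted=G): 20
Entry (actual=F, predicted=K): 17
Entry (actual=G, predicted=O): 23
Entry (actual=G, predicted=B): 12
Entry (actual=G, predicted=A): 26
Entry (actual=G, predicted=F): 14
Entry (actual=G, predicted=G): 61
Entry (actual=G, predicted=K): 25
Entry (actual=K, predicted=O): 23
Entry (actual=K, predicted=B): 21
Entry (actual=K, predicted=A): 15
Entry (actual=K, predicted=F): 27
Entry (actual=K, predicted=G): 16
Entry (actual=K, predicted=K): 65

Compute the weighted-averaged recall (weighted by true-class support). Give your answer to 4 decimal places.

0.5357

Per-class recall (TP/(TP+FN)):
  O: TP=51, FN=4+3+5+10+4=26 → 51/77 = 0.66234
  B: TP=33, FN=5+3+2+9+6=25 → 33/58 = 0.56897
  A: TP=127, FN=5+2+3+2+4=16 → 127/143 = 0.88811
  F: TP=83, FN=21+20+17+20+17=95 → 83/178 = 0.46629
  G: TP=61, FN=23+12+26+14+25=100 → 61/161 = 0.37888
  K: TP=65, FN=23+21+15+27+16=102 → 65/167 = 0.38922
Weighted-recall = Σ (supportᵢ/N)·recallᵢ with N=784: (77/784)·0.66234 + (58/784)·0.56897 + (143/784)·0.88811 + (178/784)·0.46629 + (161/784)·0.37888 + (167/784)·0.38922 = 0.5357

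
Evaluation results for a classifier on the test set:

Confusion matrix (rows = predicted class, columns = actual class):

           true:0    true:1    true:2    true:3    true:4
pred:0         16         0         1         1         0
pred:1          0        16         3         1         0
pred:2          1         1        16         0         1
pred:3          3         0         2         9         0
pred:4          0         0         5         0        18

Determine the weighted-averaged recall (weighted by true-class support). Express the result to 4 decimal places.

Per-class recall (TP/(TP+FN)):
  0: TP=16, FN=0+1+3+0=4 → 16/20 = 0.80000
  1: TP=16, FN=0+1+0+0=1 → 16/17 = 0.94118
  2: TP=16, FN=1+3+2+5=11 → 16/27 = 0.59259
  3: TP=9, FN=1+1+0+0=2 → 9/11 = 0.81818
  4: TP=18, FN=0+0+1+0=1 → 18/19 = 0.94737
Weighted-recall = Σ (supportᵢ/N)·recallᵢ with N=94: (20/94)·0.80000 + (17/94)·0.94118 + (27/94)·0.59259 + (11/94)·0.81818 + (19/94)·0.94737 = 0.7979

0.7979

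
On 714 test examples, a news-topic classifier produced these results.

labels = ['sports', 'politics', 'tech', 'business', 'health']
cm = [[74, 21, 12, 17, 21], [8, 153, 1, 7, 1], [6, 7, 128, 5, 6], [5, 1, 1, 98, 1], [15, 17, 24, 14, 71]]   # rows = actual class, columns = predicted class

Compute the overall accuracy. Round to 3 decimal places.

0.734

Accuracy = trace / total = (74+153+128+98+71=524) / 714 = 524/714 = 0.734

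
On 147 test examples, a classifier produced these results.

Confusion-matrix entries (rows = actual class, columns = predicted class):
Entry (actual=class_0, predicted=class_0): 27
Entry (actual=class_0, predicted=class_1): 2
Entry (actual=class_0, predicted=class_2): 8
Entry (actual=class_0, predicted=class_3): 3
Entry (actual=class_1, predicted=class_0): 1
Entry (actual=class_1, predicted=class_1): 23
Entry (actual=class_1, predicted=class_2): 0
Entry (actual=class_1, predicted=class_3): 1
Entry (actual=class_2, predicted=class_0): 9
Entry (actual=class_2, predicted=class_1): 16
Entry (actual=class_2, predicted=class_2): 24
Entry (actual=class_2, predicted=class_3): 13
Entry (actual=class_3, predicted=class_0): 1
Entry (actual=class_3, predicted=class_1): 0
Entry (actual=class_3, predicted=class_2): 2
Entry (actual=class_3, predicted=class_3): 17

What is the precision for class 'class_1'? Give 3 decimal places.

Take TP from the diagonal, FP from the rest of the 'class_1' prediction marginal, FN from the rest of the 'class_1' actual marginal.
precision = TP/(TP+FP).
class_1: TP=23, FP=2+16+0=18 → 23/41 = 0.5610

0.561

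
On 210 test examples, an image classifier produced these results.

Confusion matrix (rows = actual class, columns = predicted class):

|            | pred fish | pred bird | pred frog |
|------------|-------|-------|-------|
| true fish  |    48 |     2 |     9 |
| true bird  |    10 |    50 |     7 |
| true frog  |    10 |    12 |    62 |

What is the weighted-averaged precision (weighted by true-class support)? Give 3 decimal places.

0.766

Per-class precision (TP/(TP+FP)):
  fish: TP=48, FP=10+10=20 → 48/68 = 0.7059
  bird: TP=50, FP=2+12=14 → 50/64 = 0.7813
  frog: TP=62, FP=9+7=16 → 62/78 = 0.7949
Weighted-precision = Σ (supportᵢ/N)·precisionᵢ with N=210: (59/210)·0.7059 + (67/210)·0.7813 + (84/210)·0.7949 = 0.766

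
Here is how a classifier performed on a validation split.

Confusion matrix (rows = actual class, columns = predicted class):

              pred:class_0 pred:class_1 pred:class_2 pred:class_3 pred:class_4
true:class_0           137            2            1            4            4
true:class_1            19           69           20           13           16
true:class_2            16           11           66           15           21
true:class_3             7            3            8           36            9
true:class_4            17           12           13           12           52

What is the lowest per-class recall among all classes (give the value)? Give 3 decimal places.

0.491

Per-class recall (TP/(TP+FN)):
  class_0: TP=137, FN=2+1+4+4=11 → 137/148 = 0.9257
  class_1: TP=69, FN=19+20+13+16=68 → 69/137 = 0.5036
  class_2: TP=66, FN=16+11+15+21=63 → 66/129 = 0.5116
  class_3: TP=36, FN=7+3+8+9=27 → 36/63 = 0.5714
  class_4: TP=52, FN=17+12+13+12=54 → 52/106 = 0.4906
Lowest is class 'class_4' with recall = 0.491.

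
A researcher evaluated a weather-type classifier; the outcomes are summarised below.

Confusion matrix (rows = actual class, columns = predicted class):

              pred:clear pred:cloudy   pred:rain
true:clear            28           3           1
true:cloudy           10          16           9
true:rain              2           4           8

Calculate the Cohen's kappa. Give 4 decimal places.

0.4439

Observed agreement pₒ = trace/N = 52/81 = 0.64198
Expected agreement pₑ = Σ (rowᵢ·colᵢ)/N² = (32·40 + 35·23 + 14·18)/81² = 0.35620
κ = (pₒ − pₑ)/(1 − pₑ) = (0.64198 − 0.35620)/(1 − 0.35620) = 0.4439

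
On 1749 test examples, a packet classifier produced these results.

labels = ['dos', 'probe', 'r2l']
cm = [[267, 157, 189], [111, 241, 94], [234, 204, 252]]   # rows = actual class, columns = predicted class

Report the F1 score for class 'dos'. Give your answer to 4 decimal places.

Treat 'dos' as positive and all other classes as negative.
F1 score = 2·TP/(2·TP+FP+FN).
dos: TP=267, FP=111+234=345, FN=157+189=346 → 534/1225 = 0.43592

0.4359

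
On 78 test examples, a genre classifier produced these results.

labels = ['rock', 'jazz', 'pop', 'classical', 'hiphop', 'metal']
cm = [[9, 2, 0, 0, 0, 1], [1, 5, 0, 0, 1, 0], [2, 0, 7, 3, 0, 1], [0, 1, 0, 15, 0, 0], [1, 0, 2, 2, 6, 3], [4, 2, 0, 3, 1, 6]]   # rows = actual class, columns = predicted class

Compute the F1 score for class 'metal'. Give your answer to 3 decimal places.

Treat 'metal' as positive and all other classes as negative.
F1 score = 2·TP/(2·TP+FP+FN).
metal: TP=6, FP=1+0+1+0+3=5, FN=4+2+0+3+1=10 → 12/27 = 0.4444

0.444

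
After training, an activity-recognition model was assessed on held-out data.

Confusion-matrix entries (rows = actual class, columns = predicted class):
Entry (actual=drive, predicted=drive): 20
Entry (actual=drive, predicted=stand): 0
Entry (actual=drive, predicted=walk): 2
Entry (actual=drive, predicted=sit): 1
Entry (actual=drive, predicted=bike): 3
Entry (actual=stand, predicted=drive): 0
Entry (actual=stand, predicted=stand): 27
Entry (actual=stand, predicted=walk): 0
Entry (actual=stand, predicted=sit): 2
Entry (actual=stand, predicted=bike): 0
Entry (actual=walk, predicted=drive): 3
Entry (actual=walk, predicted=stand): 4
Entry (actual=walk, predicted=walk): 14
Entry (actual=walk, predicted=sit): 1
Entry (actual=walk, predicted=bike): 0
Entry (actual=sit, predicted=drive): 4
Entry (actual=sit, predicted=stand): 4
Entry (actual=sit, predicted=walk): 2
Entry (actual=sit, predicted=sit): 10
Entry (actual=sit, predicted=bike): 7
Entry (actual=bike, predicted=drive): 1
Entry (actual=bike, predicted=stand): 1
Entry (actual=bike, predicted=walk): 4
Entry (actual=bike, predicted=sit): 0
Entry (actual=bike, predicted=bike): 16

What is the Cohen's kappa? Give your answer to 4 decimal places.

0.6122

Observed agreement pₒ = trace/N = 87/126 = 0.69048
Expected agreement pₑ = Σ (rowᵢ·colᵢ)/N² = (26·28 + 29·36 + 22·22 + 27·14 + 22·26)/126² = 0.20194
κ = (pₒ − pₑ)/(1 − pₑ) = (0.69048 − 0.20194)/(1 − 0.20194) = 0.6122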